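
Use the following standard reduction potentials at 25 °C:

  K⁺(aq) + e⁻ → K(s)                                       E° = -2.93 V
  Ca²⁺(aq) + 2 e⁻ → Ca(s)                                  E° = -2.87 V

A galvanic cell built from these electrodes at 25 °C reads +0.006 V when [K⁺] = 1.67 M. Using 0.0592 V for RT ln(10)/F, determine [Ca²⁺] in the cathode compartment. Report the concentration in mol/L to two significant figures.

0.042 M

Ca²⁺/Ca is the cathode, K⁺/K the anode: E°cell = +0.06 V, n = 2.
Overall reaction: Ca²⁺(aq) + 2 K(s) → Ca(s) + 2 K⁺(aq); Q = [K⁺]^2/[Ca²⁺]^1.
From E = E° − (0.0592/n) log Q: log Q = (E° − E)·n/0.0592 = (+0.06 − (+0.006))·2/0.0592 = 1.8243.
So 1·log[Ca²⁺] = 2·log(1.67) − log Q = 0.4454 − (1.8243) = -1.3789; [Ca²⁺] = 10^(-1.3789) ≈ 0.042 M.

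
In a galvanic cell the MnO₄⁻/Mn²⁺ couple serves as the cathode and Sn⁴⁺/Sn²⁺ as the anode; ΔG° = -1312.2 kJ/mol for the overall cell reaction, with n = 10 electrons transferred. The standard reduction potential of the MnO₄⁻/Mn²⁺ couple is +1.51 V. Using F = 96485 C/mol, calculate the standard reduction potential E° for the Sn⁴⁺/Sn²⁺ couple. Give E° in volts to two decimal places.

+0.15 V

E°cell = −ΔG°/(nF) = −(-1312.2×10³)/((10)(96485)) = +1.360 V.
Since MnO₄⁻/Mn²⁺ is the cathode and Sn⁴⁺/Sn²⁺ the anode, E°cell = E°(MnO₄⁻/Mn²⁺) − E°(Sn⁴⁺/Sn²⁺).
So E°(Sn⁴⁺/Sn²⁺) = E°(MnO₄⁻/Mn²⁺) − E°cell = (+1.51) − (+1.360) = +0.15 V.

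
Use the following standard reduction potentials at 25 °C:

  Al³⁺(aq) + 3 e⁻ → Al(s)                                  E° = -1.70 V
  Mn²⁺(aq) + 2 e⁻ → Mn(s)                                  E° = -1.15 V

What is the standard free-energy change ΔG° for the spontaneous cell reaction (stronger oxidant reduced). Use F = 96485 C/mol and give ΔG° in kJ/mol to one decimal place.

Mn²⁺/Mn (E° = -1.15 V) is the cathode; Al³⁺/Al (E° = -1.70 V) is the anode, so E°cell = +0.55 V.
Balancing electrons gives n = 6 (lcm of 2 and 3).
ΔG° = −nFE° = −(6)(96485)(+0.55) = -318,400 J = -318.4 kJ/mol.

-318.4 kJ/mol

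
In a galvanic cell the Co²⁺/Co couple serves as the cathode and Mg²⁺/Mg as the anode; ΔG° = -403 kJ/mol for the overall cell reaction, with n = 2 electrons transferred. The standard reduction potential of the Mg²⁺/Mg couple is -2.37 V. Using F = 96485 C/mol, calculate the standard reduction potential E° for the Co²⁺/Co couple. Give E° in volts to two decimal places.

E°cell = −ΔG°/(nF) = −(-403×10³)/((2)(96485)) = +2.088 V.
Since Co²⁺/Co is the cathode and Mg²⁺/Mg the anode, E°cell = E°(Co²⁺/Co) − E°(Mg²⁺/Mg).
So E°(Co²⁺/Co) = E°cell + E°(Mg²⁺/Mg) = +2.088 + (-2.37) = -0.28 V.

-0.28 V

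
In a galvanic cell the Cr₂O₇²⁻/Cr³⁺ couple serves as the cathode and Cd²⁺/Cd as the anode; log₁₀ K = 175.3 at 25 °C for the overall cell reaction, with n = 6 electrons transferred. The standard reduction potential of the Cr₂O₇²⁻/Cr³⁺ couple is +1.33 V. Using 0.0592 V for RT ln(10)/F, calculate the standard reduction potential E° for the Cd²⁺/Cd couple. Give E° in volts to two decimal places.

E°cell = (0.0592/n)·log K = (0.0592/6)(175.3) = +1.730 V.
Since Cr₂O₇²⁻/Cr³⁺ is the cathode and Cd²⁺/Cd the anode, E°cell = E°(Cr₂O₇²⁻/Cr³⁺) − E°(Cd²⁺/Cd).
So E°(Cd²⁺/Cd) = E°(Cr₂O₇²⁻/Cr³⁺) − E°cell = (+1.33) − (+1.730) = -0.40 V.

-0.40 V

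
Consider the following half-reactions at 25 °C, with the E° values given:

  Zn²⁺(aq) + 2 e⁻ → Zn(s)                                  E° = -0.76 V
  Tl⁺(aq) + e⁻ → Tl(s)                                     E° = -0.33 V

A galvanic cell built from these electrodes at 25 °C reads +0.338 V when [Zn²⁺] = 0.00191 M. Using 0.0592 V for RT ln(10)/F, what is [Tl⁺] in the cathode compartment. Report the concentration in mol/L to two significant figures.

Tl⁺/Tl is the cathode, Zn²⁺/Zn the anode: E°cell = +0.43 V, n = 2.
Overall reaction: 2 Tl⁺(aq) + Zn(s) → 2 Tl(s) + Zn²⁺(aq); Q = [Zn²⁺]^1/[Tl⁺]^2.
From E = E° − (0.0592/n) log Q: log Q = (E° − E)·n/0.0592 = (+0.43 − (+0.338))·2/0.0592 = 3.1081.
So 2·log[Tl⁺] = 1·log(0.00191) − log Q = -2.7190 − (3.1081) = -5.8271; log[Tl⁺] = -5.8271 / 2 = -2.9135; [Tl⁺] = 10^(-2.9135) ≈ 0.0012 M.

0.0012 M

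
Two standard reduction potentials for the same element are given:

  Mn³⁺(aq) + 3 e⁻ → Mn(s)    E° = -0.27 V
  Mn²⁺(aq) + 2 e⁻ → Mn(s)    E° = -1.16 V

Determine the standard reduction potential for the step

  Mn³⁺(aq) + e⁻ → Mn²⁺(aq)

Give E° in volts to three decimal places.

+1.510 V

Sequential free energies add, so n₃E°₃ = n₁E°₁ + n₂E°₂.
With n₃ = 3, and the known step contributing 2×(-1.16) V, the unknown satisfies 1·E° = 3×(-0.27) − 2×(-1.16) = +1.510.
E° = +1.510 / 1 = +1.510 V.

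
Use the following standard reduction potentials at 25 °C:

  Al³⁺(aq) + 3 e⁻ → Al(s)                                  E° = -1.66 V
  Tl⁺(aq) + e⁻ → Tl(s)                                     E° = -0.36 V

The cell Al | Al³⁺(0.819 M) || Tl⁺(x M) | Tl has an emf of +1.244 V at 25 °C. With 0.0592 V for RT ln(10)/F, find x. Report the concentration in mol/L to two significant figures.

Tl⁺/Tl is the cathode, Al³⁺/Al the anode: E°cell = +1.30 V, n = 3.
Overall reaction: 3 Tl⁺(aq) + Al(s) → 3 Tl(s) + Al³⁺(aq); Q = [Al³⁺]^1/[Tl⁺]^3.
From E = E° − (0.0592/n) log Q: log Q = (E° − E)·n/0.0592 = (+1.30 − (+1.244))·3/0.0592 = 2.8378.
So 3·log[Tl⁺] = 1·log(0.819) − log Q = -0.0867 − (2.8378) = -2.9245; log[Tl⁺] = -2.9245 / 3 = -0.9748; [Tl⁺] = 10^(-0.9748) ≈ 0.11 M.

0.11 M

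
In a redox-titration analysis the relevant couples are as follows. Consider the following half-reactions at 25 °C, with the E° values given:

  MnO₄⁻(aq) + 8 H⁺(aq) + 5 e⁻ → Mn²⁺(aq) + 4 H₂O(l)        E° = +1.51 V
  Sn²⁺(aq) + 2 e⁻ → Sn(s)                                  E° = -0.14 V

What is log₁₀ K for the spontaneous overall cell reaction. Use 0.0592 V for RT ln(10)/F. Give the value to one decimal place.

Cathode: MnO₄⁻/Mn²⁺; anode: Sn²⁺/Sn. E°cell = +1.65 V, n = 10.
log K = nE°cell / 0.0592 = (10)(+1.65) / 0.0592 = 278.7.

278.7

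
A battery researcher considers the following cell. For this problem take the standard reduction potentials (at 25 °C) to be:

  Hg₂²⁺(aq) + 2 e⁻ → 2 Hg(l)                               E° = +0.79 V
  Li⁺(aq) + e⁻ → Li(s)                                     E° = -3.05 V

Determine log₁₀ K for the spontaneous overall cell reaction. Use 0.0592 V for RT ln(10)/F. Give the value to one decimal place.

Cathode: Hg₂²⁺/Hg; anode: Li⁺/Li. E°cell = +3.84 V, n = 2.
log K = nE°cell / 0.0592 = (2)(+3.84) / 0.0592 = 129.7.

129.7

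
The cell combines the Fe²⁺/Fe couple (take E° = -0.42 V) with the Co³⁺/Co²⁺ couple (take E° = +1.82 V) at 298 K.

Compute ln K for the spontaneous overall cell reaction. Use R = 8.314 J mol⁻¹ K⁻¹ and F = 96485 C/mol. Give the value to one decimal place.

174.5

Cathode: Co³⁺/Co²⁺; anode: Fe²⁺/Fe. E°cell = (+1.82) − (-0.42) = +2.24 V, with n = 2.
ΔG° = −nFE° = −RT ln K, so ln K = nFE°/(RT) = (2)(96485)(+2.24) / ((8.314)(298)) = 174.466.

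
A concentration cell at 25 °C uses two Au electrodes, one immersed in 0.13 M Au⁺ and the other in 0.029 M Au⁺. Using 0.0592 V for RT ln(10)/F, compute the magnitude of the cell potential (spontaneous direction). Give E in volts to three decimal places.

For a concentration cell E°cell = 0. The 0.13 M side is the cathode (reduction is favoured where [Au⁺] is higher).
With n = 1, E = −(0.0592/1) log([Au⁺]ₐₙ/[Au⁺]꜀ₐₜ) = −(0.0592/1) log(0.029/0.13) = −(0.0592/1)(-0.652) = +0.039 V.

+0.039 V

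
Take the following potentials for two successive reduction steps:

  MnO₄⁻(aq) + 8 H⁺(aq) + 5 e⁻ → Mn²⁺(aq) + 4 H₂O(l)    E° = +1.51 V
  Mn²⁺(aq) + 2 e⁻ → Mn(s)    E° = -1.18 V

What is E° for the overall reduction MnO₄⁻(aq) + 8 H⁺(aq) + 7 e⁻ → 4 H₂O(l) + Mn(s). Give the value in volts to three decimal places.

Since ΔG° = −nFE° is additive over sequential reductions, n₃E°₃ = n₁E°₁ + n₂E°₂.
E°₃ = (5×+1.51 + 2×-1.18) / 7 = (+5.190) / 7 = +0.741 V.

+0.741 V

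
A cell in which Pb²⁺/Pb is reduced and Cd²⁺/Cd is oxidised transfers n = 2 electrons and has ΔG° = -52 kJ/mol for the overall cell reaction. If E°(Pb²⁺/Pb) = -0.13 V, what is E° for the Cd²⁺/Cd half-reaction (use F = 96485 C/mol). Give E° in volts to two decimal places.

E°cell = −ΔG°/(nF) = −(-52×10³)/((2)(96485)) = +0.269 V.
Since Pb²⁺/Pb is the cathode and Cd²⁺/Cd the anode, E°cell = E°(Pb²⁺/Pb) − E°(Cd²⁺/Cd).
So E°(Cd²⁺/Cd) = E°(Pb²⁺/Pb) − E°cell = (-0.13) − (+0.269) = -0.40 V.

-0.40 V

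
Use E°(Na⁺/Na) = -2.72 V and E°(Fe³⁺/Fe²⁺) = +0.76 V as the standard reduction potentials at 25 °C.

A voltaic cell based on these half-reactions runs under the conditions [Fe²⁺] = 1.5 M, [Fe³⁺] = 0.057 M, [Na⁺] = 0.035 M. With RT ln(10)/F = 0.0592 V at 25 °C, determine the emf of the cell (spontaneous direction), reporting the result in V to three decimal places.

Fe³⁺/Fe²⁺ is the cathode (higher E°), Na⁺/Na the anode: E°cell = +0.76 − (-2.72) = +3.48 V, n = 1.
Overall: Fe³⁺(aq) + Na(s) → Fe²⁺(aq) + Na⁺(aq)
Q = [Fe²⁺]·[Na⁺] / ([Fe³⁺]); log Q = -0.036.
E = E° − (0.0592/n) log Q = +3.48 − (0.0592/1)(-0.036) = +3.482 V.

+3.482 V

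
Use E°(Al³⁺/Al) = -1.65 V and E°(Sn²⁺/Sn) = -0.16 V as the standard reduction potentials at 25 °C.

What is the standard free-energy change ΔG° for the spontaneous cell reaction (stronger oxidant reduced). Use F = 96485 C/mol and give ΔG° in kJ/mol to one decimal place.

Sn²⁺/Sn (E° = -0.16 V) is the cathode; Al³⁺/Al (E° = -1.65 V) is the anode, so E°cell = +1.49 V.
Balancing electrons gives n = 6 (lcm of 2 and 3).
ΔG° = −nFE° = −(6)(96485)(+1.49) = -862,576 J = -862.6 kJ/mol.

-862.6 kJ/mol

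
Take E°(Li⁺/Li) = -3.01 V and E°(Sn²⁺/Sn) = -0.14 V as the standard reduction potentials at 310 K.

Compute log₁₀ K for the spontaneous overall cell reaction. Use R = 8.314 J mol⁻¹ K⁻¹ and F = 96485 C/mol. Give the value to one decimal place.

93.3

Cathode: Sn²⁺/Sn; anode: Li⁺/Li. E°cell = (-0.14) − (-3.01) = +2.87 V, with n = 2.
ΔG° = −nFE° = −RT ln K, so ln K = nFE°/(RT) = (2)(96485)(+2.87) / ((8.314)(310)) = 214.882.
log₁₀ K = 214.882 / ln 10 = 93.3.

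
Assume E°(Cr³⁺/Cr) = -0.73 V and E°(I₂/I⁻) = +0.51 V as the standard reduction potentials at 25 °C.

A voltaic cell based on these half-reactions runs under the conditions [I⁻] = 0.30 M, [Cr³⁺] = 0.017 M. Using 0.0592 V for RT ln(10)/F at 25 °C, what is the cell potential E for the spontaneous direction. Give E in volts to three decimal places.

I₂/I⁻ is the cathode (higher E°), Cr³⁺/Cr the anode: E°cell = +0.51 − (-0.73) = +1.24 V, n = 6.
Overall: 3 I₂(s) + 2 Cr(s) → 6 I⁻(aq) + 2 Cr³⁺(aq)
Q = [I⁻]^6·[Cr³⁺]^2; log Q = -6.676.
E = E° − (0.0592/n) log Q = +1.24 − (0.0592/6)(-6.676) = +1.306 V.

+1.306 V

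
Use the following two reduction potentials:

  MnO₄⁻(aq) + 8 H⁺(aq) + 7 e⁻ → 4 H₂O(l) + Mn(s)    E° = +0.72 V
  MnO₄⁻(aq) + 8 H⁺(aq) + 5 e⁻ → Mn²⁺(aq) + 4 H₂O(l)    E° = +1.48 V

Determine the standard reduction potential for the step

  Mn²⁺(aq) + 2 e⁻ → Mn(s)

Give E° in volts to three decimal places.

Sequential free energies add, so n₃E°₃ = n₁E°₁ + n₂E°₂.
With n₃ = 7, and the known step contributing 5×(+1.48) V, the unknown satisfies 2·E° = 7×(+0.72) − 5×(+1.48) = -2.360.
E° = -2.360 / 2 = -1.180 V.

-1.180 V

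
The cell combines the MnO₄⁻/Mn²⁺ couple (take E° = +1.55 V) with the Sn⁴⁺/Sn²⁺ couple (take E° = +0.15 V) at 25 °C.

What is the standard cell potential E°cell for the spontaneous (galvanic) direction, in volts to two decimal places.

The MnO₄⁻/Mn²⁺ couple has the higher reduction potential, so it is the cathode; Sn⁴⁺/Sn²⁺ is oxidised at the anode.
E°cell = E°(cathode) − E°(anode) = (+1.55) − (+0.15) = +1.40 V.
Since E°cell > 0, the reaction is spontaneous under standard conditions.

+1.40 V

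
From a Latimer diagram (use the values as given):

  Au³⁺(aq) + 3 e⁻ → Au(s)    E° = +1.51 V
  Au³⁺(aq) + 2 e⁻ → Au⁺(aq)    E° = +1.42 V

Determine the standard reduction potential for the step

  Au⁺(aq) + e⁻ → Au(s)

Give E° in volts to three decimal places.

+1.690 V

Sequential free energies add, so n₃E°₃ = n₁E°₁ + n₂E°₂.
With n₃ = 3, and the known step contributing 2×(+1.42) V, the unknown satisfies 1·E° = 3×(+1.51) − 2×(+1.42) = +1.690.
E° = +1.690 / 1 = +1.690 V.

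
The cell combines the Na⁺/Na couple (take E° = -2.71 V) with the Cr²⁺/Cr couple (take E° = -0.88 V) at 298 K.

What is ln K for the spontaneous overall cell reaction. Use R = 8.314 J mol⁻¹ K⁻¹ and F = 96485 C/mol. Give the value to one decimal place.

Cathode: Cr²⁺/Cr; anode: Na⁺/Na. E°cell = (-0.88) − (-2.71) = +1.83 V, with n = 2.
ΔG° = −nFE° = −RT ln K, so ln K = nFE°/(RT) = (2)(96485)(+1.83) / ((8.314)(298)) = 142.533.

142.5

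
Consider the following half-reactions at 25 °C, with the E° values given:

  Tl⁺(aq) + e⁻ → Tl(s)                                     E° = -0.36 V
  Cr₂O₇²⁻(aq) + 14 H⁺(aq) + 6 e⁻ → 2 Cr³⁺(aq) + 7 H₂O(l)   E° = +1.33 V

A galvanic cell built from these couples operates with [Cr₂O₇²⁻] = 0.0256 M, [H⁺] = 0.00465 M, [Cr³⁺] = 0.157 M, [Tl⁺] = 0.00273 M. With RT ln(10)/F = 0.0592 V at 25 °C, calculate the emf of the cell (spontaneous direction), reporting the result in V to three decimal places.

+1.520 V

Cr₂O₇²⁻/Cr³⁺ is the cathode (higher E°), Tl⁺/Tl the anode: E°cell = +1.33 − (-0.36) = +1.69 V, n = 6.
Overall: Cr₂O₇²⁻(aq) + 14 H⁺(aq) + 6 Tl(s) → 2 Cr³⁺(aq) + 7 H₂O(l) + 6 Tl⁺(aq)
Q = [Cr³⁺]^2·[Tl⁺]^6 / ([Cr₂O₇²⁻]·[H⁺]^14); log Q = 17.256.
E = E° − (0.0592/n) log Q = +1.69 − (0.0592/6)(17.256) = +1.520 V.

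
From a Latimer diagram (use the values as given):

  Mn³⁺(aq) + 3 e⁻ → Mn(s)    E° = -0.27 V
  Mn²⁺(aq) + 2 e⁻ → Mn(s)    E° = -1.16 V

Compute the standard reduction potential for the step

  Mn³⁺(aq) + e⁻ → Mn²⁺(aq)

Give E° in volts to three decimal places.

+1.510 V

Sequential free energies add, so n₃E°₃ = n₁E°₁ + n₂E°₂.
With n₃ = 3, and the known step contributing 2×(-1.16) V, the unknown satisfies 1·E° = 3×(-0.27) − 2×(-1.16) = +1.510.
E° = +1.510 / 1 = +1.510 V.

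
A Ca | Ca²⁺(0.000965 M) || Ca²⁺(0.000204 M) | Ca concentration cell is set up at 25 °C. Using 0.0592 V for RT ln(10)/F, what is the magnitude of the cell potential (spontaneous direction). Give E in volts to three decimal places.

+0.020 V

For a concentration cell E°cell = 0. The 0.000965 M side is the cathode (reduction is favoured where [Ca²⁺] is higher).
With n = 2, E = −(0.0592/2) log([Ca²⁺]ₐₙ/[Ca²⁺]꜀ₐₜ) = −(0.0592/2) log(0.000204/0.000965) = −(0.0592/2)(-0.675) = +0.020 V.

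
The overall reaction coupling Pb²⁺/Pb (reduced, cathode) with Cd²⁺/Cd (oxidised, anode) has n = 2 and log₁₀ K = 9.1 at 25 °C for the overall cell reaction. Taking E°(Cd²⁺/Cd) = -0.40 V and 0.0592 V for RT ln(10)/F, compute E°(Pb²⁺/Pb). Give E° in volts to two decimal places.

E°cell = (0.0592/n)·log K = (0.0592/2)(9.1) = +0.269 V.
Since Pb²⁺/Pb is the cathode and Cd²⁺/Cd the anode, E°cell = E°(Pb²⁺/Pb) − E°(Cd²⁺/Cd).
So E°(Pb²⁺/Pb) = E°cell + E°(Cd²⁺/Cd) = +0.269 + (-0.40) = -0.13 V.

-0.13 V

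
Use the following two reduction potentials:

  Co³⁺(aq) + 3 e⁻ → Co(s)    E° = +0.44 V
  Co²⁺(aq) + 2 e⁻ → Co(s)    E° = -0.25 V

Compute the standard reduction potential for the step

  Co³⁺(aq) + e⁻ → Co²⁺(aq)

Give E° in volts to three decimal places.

Sequential free energies add, so n₃E°₃ = n₁E°₁ + n₂E°₂.
With n₃ = 3, and the known step contributing 2×(-0.25) V, the unknown satisfies 1·E° = 3×(+0.44) − 2×(-0.25) = +1.820.
E° = +1.820 / 1 = +1.820 V.

+1.820 V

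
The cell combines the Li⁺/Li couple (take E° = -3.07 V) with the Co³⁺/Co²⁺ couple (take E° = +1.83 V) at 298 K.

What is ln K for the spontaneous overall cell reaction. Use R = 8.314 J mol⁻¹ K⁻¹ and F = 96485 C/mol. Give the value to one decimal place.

Cathode: Co³⁺/Co²⁺; anode: Li⁺/Li. E°cell = (+1.83) − (-3.07) = +4.90 V, with n = 1.
ΔG° = −nFE° = −RT ln K, so ln K = nFE°/(RT) = (1)(96485)(+4.90) / ((8.314)(298)) = 190.823.

190.8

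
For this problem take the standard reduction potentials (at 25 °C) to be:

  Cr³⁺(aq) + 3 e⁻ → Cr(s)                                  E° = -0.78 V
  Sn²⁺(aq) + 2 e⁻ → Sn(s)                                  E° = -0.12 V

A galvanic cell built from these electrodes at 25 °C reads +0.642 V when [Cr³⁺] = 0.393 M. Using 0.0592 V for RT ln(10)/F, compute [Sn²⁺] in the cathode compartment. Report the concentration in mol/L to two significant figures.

0.13 M

Sn²⁺/Sn is the cathode, Cr³⁺/Cr the anode: E°cell = +0.66 V, n = 6.
Overall reaction: 3 Sn²⁺(aq) + 2 Cr(s) → 3 Sn(s) + 2 Cr³⁺(aq); Q = [Cr³⁺]^2/[Sn²⁺]^3.
From E = E° − (0.0592/n) log Q: log Q = (E° − E)·n/0.0592 = (+0.66 − (+0.642))·6/0.0592 = 1.8243.
So 3·log[Sn²⁺] = 2·log(0.393) − log Q = -0.8112 − (1.8243) = -2.6355; log[Sn²⁺] = -2.6355 / 3 = -0.8785; [Sn²⁺] = 10^(-0.8785) ≈ 0.13 M.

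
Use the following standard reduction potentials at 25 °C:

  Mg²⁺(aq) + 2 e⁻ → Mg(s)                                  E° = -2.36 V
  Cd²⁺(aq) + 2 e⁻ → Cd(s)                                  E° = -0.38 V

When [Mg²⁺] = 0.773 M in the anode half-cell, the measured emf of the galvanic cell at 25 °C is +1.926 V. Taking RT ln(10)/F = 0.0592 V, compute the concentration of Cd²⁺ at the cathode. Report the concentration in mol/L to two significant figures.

0.012 M

Cd²⁺/Cd is the cathode, Mg²⁺/Mg the anode: E°cell = +1.98 V, n = 2.
Overall reaction: Cd²⁺(aq) + Mg(s) → Cd(s) + Mg²⁺(aq); Q = [Mg²⁺]^1/[Cd²⁺]^1.
From E = E° − (0.0592/n) log Q: log Q = (E° − E)·n/0.0592 = (+1.98 − (+1.926))·2/0.0592 = 1.8243.
So 1·log[Cd²⁺] = 1·log(0.773) − log Q = -0.1118 − (1.8243) = -1.9361; [Cd²⁺] = 10^(-1.9361) ≈ 0.012 M.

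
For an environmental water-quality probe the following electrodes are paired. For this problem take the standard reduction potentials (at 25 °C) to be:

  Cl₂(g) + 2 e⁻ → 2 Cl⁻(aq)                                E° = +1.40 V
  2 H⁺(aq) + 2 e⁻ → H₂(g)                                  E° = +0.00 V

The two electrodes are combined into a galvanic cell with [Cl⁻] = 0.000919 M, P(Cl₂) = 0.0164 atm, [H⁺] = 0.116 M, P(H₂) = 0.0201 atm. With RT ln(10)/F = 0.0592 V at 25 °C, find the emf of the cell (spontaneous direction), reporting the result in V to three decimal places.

+1.532 V

Cl₂/Cl⁻ is the cathode (higher E°), H⁺/H₂ the anode: E°cell = +1.40 − (+0.00) = +1.40 V, n = 2.
Overall: Cl₂(g) + H₂(g) → 2 Cl⁻(aq) + 2 H⁺(aq)
Q = [Cl⁻]^2·[H⁺]^2 / (P(Cl₂)·P(H₂)); log Q = -4.462.
E = E° − (0.0592/n) log Q = +1.40 − (0.0592/2)(-4.462) = +1.532 V.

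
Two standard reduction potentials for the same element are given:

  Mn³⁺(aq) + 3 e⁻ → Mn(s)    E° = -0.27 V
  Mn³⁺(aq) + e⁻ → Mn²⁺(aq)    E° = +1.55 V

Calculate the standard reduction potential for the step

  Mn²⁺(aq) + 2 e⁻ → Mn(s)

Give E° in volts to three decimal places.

Sequential free energies add, so n₃E°₃ = n₁E°₁ + n₂E°₂.
With n₃ = 3, and the known step contributing 1×(+1.55) V, the unknown satisfies 2·E° = 3×(-0.27) − 1×(+1.55) = -2.360.
E° = -2.360 / 2 = -1.180 V.

-1.180 V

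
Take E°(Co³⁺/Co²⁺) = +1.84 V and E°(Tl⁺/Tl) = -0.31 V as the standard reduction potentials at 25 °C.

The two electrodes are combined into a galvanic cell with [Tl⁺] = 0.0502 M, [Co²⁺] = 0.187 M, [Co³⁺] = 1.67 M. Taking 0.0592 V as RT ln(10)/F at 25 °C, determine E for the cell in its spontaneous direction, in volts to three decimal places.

+2.283 V

Co³⁺/Co²⁺ is the cathode (higher E°), Tl⁺/Tl the anode: E°cell = +1.84 − (-0.31) = +2.15 V, n = 1.
Overall: Co³⁺(aq) + Tl(s) → Co²⁺(aq) + Tl⁺(aq)
Q = [Co²⁺]·[Tl⁺] / ([Co³⁺]); log Q = -2.250.
E = E° − (0.0592/n) log Q = +2.15 − (0.0592/1)(-2.250) = +2.283 V.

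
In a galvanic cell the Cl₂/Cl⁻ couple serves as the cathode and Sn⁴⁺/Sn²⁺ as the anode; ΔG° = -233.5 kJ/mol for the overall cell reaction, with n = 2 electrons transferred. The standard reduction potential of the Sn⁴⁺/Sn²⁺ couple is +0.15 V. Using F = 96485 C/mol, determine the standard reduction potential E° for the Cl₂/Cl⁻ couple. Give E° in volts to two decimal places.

+1.36 V

E°cell = −ΔG°/(nF) = −(-233.5×10³)/((2)(96485)) = +1.210 V.
Since Cl₂/Cl⁻ is the cathode and Sn⁴⁺/Sn²⁺ the anode, E°cell = E°(Cl₂/Cl⁻) − E°(Sn⁴⁺/Sn²⁺).
So E°(Cl₂/Cl⁻) = E°cell + E°(Sn⁴⁺/Sn²⁺) = +1.210 + (+0.15) = +1.36 V.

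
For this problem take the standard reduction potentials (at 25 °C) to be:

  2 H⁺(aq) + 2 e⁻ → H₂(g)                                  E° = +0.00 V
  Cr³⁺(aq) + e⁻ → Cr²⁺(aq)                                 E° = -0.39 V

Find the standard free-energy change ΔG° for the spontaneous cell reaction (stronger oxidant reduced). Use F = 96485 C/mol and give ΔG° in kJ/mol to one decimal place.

-75.3 kJ/mol

H⁺/H₂ (E° = +0.00 V) is the cathode; Cr³⁺/Cr²⁺ (E° = -0.39 V) is the anode, so E°cell = +0.39 V.
Balancing electrons gives n = 2 (lcm of 2 and 1).
ΔG° = −nFE° = −(2)(96485)(+0.39) = -75,258 J = -75.3 kJ/mol.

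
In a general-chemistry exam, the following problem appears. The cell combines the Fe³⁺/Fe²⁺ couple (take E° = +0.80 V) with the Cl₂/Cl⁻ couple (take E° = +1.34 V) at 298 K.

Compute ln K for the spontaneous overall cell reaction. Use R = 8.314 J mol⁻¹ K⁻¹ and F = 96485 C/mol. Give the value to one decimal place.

42.1

Cathode: Cl₂/Cl⁻; anode: Fe³⁺/Fe²⁺. E°cell = (+1.34) − (+0.80) = +0.54 V, with n = 2.
ΔG° = −nFE° = −RT ln K, so ln K = nFE°/(RT) = (2)(96485)(+0.54) / ((8.314)(298)) = 42.059.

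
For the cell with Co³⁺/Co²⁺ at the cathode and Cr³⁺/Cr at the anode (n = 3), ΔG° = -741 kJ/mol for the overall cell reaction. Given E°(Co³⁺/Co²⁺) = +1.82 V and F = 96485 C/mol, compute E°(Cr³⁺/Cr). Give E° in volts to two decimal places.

-0.74 V

E°cell = −ΔG°/(nF) = −(-741×10³)/((3)(96485)) = +2.560 V.
Since Co³⁺/Co²⁺ is the cathode and Cr³⁺/Cr the anode, E°cell = E°(Co³⁺/Co²⁺) − E°(Cr³⁺/Cr).
So E°(Cr³⁺/Cr) = E°(Co³⁺/Co²⁺) − E°cell = (+1.82) − (+2.560) = -0.74 V.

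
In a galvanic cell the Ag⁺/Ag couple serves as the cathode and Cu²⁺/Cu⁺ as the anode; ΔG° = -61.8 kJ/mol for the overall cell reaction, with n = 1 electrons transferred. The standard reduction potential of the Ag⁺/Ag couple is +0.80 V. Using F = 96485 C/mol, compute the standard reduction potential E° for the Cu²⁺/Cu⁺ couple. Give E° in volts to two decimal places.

E°cell = −ΔG°/(nF) = −(-61.8×10³)/((1)(96485)) = +0.641 V.
Since Ag⁺/Ag is the cathode and Cu²⁺/Cu⁺ the anode, E°cell = E°(Ag⁺/Ag) − E°(Cu²⁺/Cu⁺).
So E°(Cu²⁺/Cu⁺) = E°(Ag⁺/Ag) − E°cell = (+0.80) − (+0.641) = +0.16 V.

+0.16 V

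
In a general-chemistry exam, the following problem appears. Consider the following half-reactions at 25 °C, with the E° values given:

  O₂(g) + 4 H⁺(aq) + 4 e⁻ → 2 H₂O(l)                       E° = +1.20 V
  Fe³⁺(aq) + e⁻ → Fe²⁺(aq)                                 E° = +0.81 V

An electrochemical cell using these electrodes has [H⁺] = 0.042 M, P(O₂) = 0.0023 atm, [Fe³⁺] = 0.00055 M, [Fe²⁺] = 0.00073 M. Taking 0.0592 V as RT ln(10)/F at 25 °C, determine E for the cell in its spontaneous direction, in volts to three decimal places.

O₂/H₂O is the cathode (higher E°), Fe³⁺/Fe²⁺ the anode: E°cell = +1.20 − (+0.81) = +0.39 V, n = 4.
Overall: O₂(g) + 4 H⁺(aq) + 4 Fe²⁺(aq) → 2 H₂O(l) + 4 Fe³⁺(aq)
Q = [Fe³⁺]^4 / (P(O₂)·[H⁺]^4·[Fe²⁺]^4); log Q = 7.653.
E = E° − (0.0592/n) log Q = +0.39 − (0.0592/4)(7.653) = +0.277 V.

+0.277 V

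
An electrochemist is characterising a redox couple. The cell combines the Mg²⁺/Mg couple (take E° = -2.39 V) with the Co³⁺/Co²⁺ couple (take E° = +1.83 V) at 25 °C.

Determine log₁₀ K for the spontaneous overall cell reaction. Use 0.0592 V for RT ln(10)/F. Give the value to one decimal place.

142.6

Cathode: Co³⁺/Co²⁺; anode: Mg²⁺/Mg. E°cell = +4.22 V, n = 2.
log K = nE°cell / 0.0592 = (2)(+4.22) / 0.0592 = 142.6.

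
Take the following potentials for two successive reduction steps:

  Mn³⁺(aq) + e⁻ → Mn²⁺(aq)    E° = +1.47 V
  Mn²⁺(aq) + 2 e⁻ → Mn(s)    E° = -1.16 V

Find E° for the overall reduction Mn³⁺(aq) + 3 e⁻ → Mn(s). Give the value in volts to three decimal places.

-0.283 V

Standard free energies of sequential steps add: ΔG°₃ = ΔG°₁ + ΔG°₂, so n₃E°₃ = n₁E°₁ + n₂E°₂.
E°₃ = (1×+1.47 + 2×-1.16) / 3 = (-0.850) / 3 = -0.283 V.
Simply averaging or adding the two E° values would be wrong; the electron-weighted sum is required.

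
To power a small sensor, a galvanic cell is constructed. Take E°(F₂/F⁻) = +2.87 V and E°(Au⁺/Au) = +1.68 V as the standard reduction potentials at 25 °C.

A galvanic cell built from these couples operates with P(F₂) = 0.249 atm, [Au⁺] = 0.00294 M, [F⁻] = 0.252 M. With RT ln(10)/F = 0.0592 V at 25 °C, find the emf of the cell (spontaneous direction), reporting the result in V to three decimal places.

+1.357 V

F₂/F⁻ is the cathode (higher E°), Au⁺/Au the anode: E°cell = +2.87 − (+1.68) = +1.19 V, n = 2.
Overall: F₂(g) + 2 Au(s) → 2 F⁻(aq) + 2 Au⁺(aq)
Q = [F⁻]^2·[Au⁺]^2 / (P(F₂)); log Q = -5.657.
E = E° − (0.0592/n) log Q = +1.19 − (0.0592/2)(-5.657) = +1.357 V.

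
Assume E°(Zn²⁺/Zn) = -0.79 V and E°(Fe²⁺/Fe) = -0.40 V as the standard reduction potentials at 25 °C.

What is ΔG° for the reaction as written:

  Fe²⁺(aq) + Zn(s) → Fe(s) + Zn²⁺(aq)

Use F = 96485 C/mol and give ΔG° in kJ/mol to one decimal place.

-75.3 kJ/mol

As written, Fe²⁺/Fe is reduced (cathode) and Zn²⁺/Zn is oxidised (anode), so E°cell = (-0.40) − (-0.79) = +0.39 V.
Balancing electrons gives n = 2.
ΔG° = −nFE° = −(2)(96485)(+0.39) = -75,258 J = -75.3 kJ/mol.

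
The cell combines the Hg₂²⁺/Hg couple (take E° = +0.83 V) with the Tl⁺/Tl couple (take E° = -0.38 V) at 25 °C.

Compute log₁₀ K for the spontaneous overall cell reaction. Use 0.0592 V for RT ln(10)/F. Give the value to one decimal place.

Cathode: Hg₂²⁺/Hg; anode: Tl⁺/Tl. E°cell = +1.21 V, n = 2.
log K = nE°cell / 0.0592 = (2)(+1.21) / 0.0592 = 40.9.

40.9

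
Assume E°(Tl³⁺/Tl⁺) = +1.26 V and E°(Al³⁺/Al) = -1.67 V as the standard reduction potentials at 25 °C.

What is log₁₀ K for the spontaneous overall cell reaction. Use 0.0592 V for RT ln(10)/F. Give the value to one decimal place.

Cathode: Tl³⁺/Tl⁺; anode: Al³⁺/Al. E°cell = +2.93 V, n = 6.
log K = nE°cell / 0.0592 = (6)(+2.93) / 0.0592 = 297.0.

297.0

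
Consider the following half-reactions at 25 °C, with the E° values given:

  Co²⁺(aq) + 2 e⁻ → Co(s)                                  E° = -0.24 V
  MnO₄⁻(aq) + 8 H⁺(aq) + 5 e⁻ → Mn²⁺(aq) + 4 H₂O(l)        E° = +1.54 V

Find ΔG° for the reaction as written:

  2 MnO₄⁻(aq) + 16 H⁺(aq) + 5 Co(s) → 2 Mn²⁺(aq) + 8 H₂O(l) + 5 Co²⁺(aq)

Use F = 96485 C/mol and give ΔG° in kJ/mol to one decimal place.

-1717.4 kJ/mol

As written, MnO₄⁻/Mn²⁺ is reduced (cathode) and Co²⁺/Co is oxidised (anode), so E°cell = (+1.54) − (-0.24) = +1.78 V.
Balancing electrons gives n = 10.
ΔG° = −nFE° = −(10)(96485)(+1.78) = -1,717,433 J = -1717.4 kJ/mol.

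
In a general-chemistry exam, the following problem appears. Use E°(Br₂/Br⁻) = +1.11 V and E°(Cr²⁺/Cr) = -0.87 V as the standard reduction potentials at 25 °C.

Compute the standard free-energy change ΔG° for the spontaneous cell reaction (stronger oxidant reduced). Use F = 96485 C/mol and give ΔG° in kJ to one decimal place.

-382.1 kJ

Br₂/Br⁻ (E° = +1.11 V) is the cathode; Cr²⁺/Cr (E° = -0.87 V) is the anode, so E°cell = +1.98 V.
Balancing electrons gives n = 2 (lcm of 2 and 2).
ΔG° = −nFE° = −(2)(96485)(+1.98) = -382,081 J = -382.1 kJ.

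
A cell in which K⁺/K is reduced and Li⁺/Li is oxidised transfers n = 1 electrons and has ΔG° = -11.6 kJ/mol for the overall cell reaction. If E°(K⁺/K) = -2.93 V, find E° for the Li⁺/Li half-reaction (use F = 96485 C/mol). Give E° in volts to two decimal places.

-3.05 V

E°cell = −ΔG°/(nF) = −(-11.6×10³)/((1)(96485)) = +0.120 V.
Since K⁺/K is the cathode and Li⁺/Li the anode, E°cell = E°(K⁺/K) − E°(Li⁺/Li).
So E°(Li⁺/Li) = E°(K⁺/K) − E°cell = (-2.93) − (+0.120) = -3.05 V.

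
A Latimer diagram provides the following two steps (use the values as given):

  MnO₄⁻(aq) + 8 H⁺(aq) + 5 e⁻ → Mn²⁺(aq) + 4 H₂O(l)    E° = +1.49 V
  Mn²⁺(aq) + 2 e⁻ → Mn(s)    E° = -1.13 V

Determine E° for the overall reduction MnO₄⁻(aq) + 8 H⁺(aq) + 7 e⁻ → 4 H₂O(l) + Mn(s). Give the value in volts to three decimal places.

Adding the free-energy changes (−nFE°) of the two steps gives −n₃FE°₃ = −n₁FE°₁ − n₂FE°₂.
E°₃ = (5×+1.49 + 2×-1.13) / 7 = (+5.190) / 7 = +0.741 V.

+0.741 V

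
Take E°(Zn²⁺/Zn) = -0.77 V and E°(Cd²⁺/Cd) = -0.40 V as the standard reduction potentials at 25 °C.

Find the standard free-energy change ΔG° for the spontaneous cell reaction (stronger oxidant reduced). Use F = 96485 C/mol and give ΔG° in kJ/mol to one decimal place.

-71.4 kJ/mol

Cd²⁺/Cd (E° = -0.40 V) is the cathode; Zn²⁺/Zn (E° = -0.77 V) is the anode, so E°cell = +0.37 V.
Balancing electrons gives n = 2 (lcm of 2 and 2).
ΔG° = −nFE° = −(2)(96485)(+0.37) = -71,399 J = -71.4 kJ/mol.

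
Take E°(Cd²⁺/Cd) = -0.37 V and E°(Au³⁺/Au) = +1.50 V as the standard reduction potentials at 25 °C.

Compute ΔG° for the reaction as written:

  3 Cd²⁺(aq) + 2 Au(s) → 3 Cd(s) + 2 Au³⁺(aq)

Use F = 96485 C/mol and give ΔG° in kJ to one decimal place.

As written, Cd²⁺/Cd is reduced (cathode) and Au³⁺/Au is oxidised (anode), so E°cell = (-0.37) − (+1.50) = -1.87 V.
Balancing electrons gives n = 6.
ΔG° = −nFE° = −(6)(96485)(-1.87) = 1,082,562 J = +1082.6 kJ.

+1082.6 kJ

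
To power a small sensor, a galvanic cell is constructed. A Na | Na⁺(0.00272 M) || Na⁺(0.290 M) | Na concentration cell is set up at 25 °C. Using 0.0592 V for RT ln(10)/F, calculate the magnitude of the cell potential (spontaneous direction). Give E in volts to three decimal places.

For a concentration cell E°cell = 0. The 0.290 M side is the cathode (reduction is favoured where [Na⁺] is higher).
With n = 1, E = −(0.0592/1) log([Na⁺]ₐₙ/[Na⁺]꜀ₐₜ) = −(0.0592/1) log(0.00272/0.29) = −(0.0592/1)(-2.028) = +0.120 V.

+0.120 V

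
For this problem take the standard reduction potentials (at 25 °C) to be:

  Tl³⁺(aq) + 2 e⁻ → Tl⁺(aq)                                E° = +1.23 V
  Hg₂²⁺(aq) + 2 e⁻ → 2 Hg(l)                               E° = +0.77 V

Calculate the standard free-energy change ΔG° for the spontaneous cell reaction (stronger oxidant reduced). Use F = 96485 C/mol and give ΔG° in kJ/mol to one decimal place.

-88.8 kJ/mol

Tl³⁺/Tl⁺ (E° = +1.23 V) is the cathode; Hg₂²⁺/Hg (E° = +0.77 V) is the anode, so E°cell = +0.46 V.
Balancing electrons gives n = 2 (lcm of 2 and 2).
ΔG° = −nFE° = −(2)(96485)(+0.46) = -88,766 J = -88.8 kJ/mol.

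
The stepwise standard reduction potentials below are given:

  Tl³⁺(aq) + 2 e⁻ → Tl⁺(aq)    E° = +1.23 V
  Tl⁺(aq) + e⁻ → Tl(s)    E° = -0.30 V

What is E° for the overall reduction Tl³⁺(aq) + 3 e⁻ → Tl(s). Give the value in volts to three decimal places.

Standard free energies of sequential steps add: ΔG°₃ = ΔG°₁ + ΔG°₂, so n₃E°₃ = n₁E°₁ + n₂E°₂.
E°₃ = (2×+1.23 + 1×-0.30) / 3 = (+2.160) / 3 = +0.720 V.

+0.720 V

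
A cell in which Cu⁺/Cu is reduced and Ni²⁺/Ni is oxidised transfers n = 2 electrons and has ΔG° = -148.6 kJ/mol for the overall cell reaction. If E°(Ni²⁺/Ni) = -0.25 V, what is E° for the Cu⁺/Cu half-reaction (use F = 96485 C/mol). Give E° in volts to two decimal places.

E°cell = −ΔG°/(nF) = −(-148.6×10³)/((2)(96485)) = +0.770 V.
Since Cu⁺/Cu is the cathode and Ni²⁺/Ni the anode, E°cell = E°(Cu⁺/Cu) − E°(Ni²⁺/Ni).
So E°(Cu⁺/Cu) = E°cell + E°(Ni²⁺/Ni) = +0.770 + (-0.25) = +0.52 V.

+0.52 V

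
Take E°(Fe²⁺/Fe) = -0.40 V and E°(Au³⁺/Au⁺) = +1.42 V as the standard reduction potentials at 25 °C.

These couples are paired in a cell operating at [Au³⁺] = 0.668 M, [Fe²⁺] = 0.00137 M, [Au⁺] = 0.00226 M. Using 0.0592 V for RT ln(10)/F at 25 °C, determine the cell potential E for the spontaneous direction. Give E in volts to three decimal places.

Au³⁺/Au⁺ is the cathode (higher E°), Fe²⁺/Fe the anode: E°cell = +1.42 − (-0.40) = +1.82 V, n = 2.
Overall: Au³⁺(aq) + Fe(s) → Au⁺(aq) + Fe²⁺(aq)
Q = [Au⁺]·[Fe²⁺] / ([Au³⁺]); log Q = -5.334.
E = E° − (0.0592/n) log Q = +1.82 − (0.0592/2)(-5.334) = +1.978 V.

+1.978 V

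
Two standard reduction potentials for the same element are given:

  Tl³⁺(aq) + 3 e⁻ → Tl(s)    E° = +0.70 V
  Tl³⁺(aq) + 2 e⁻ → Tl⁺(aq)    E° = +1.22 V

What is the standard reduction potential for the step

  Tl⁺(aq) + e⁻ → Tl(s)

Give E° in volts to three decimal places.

Sequential free energies add, so n₃E°₃ = n₁E°₁ + n₂E°₂.
With n₃ = 3, and the known step contributing 2×(+1.22) V, the unknown satisfies 1·E° = 3×(+0.70) − 2×(+1.22) = -0.340.
E° = -0.340 / 1 = -0.340 V.

-0.340 V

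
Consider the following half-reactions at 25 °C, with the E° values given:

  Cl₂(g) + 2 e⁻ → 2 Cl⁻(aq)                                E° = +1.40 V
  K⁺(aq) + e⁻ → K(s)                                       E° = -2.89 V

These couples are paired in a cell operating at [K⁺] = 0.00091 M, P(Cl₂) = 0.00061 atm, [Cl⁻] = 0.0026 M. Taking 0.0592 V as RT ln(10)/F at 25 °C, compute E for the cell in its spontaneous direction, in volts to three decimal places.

+4.528 V

Cl₂/Cl⁻ is the cathode (higher E°), K⁺/K the anode: E°cell = +1.40 − (-2.89) = +4.29 V, n = 2.
Overall: Cl₂(g) + 2 K(s) → 2 Cl⁻(aq) + 2 K⁺(aq)
Q = [Cl⁻]^2·[K⁺]^2 / (P(Cl₂)); log Q = -8.037.
E = E° − (0.0592/n) log Q = +4.29 − (0.0592/2)(-8.037) = +4.528 V.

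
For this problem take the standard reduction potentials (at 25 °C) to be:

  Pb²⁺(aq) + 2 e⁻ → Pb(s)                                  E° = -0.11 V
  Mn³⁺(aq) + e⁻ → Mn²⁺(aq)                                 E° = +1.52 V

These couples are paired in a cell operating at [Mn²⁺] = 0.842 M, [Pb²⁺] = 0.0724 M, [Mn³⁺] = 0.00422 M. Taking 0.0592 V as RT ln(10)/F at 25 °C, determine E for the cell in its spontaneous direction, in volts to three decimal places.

+1.528 V

Mn³⁺/Mn²⁺ is the cathode (higher E°), Pb²⁺/Pb the anode: E°cell = +1.52 − (-0.11) = +1.63 V, n = 2.
Overall: 2 Mn³⁺(aq) + Pb(s) → 2 Mn²⁺(aq) + Pb²⁺(aq)
Q = [Mn²⁺]^2·[Pb²⁺] / ([Mn³⁺]^2); log Q = 3.460.
E = E° − (0.0592/n) log Q = +1.63 − (0.0592/2)(3.460) = +1.528 V.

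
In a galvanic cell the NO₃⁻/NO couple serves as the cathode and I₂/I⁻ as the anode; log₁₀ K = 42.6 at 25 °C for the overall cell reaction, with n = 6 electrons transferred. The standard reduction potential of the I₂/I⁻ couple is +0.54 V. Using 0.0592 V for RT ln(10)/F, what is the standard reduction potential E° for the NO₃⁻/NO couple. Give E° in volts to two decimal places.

+0.96 V

E°cell = (0.0592/n)·log K = (0.0592/6)(42.6) = +0.420 V.
Since NO₃⁻/NO is the cathode and I₂/I⁻ the anode, E°cell = E°(NO₃⁻/NO) − E°(I₂/I⁻).
So E°(NO₃⁻/NO) = E°cell + E°(I₂/I⁻) = +0.420 + (+0.54) = +0.96 V.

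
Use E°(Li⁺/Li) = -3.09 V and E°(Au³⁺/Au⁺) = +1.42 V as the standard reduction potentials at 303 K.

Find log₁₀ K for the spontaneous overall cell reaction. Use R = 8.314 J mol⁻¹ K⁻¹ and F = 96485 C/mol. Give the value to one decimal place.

150.0

Cathode: Au³⁺/Au⁺; anode: Li⁺/Li. E°cell = (+1.42) − (-3.09) = +4.51 V, with n = 2.
ΔG° = −nFE° = −RT ln K, so ln K = nFE°/(RT) = (2)(96485)(+4.51) / ((8.314)(303)) = 345.473.
log₁₀ K = 345.473 / ln 10 = 150.0.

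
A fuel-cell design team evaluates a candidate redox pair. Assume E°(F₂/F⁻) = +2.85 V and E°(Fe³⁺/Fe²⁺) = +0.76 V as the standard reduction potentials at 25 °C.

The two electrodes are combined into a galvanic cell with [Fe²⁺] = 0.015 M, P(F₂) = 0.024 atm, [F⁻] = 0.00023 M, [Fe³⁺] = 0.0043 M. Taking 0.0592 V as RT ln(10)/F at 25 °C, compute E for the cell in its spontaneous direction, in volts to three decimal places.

+2.290 V

F₂/F⁻ is the cathode (higher E°), Fe³⁺/Fe²⁺ the anode: E°cell = +2.85 − (+0.76) = +2.09 V, n = 2.
Overall: F₂(g) + 2 Fe²⁺(aq) → 2 F⁻(aq) + 2 Fe³⁺(aq)
Q = [F⁻]^2·[Fe³⁺]^2 / (P(F₂)·[Fe²⁺]^2); log Q = -6.742.
E = E° − (0.0592/n) log Q = +2.09 − (0.0592/2)(-6.742) = +2.290 V.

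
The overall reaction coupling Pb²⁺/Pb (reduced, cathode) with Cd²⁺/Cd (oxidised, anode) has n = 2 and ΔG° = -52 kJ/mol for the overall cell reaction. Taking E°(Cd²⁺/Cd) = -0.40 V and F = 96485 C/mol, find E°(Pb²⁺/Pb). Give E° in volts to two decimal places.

E°cell = −ΔG°/(nF) = −(-52×10³)/((2)(96485)) = +0.269 V.
Since Pb²⁺/Pb is the cathode and Cd²⁺/Cd the anode, E°cell = E°(Pb²⁺/Pb) − E°(Cd²⁺/Cd).
So E°(Pb²⁺/Pb) = E°cell + E°(Cd²⁺/Cd) = +0.269 + (-0.40) = -0.13 V.

-0.13 V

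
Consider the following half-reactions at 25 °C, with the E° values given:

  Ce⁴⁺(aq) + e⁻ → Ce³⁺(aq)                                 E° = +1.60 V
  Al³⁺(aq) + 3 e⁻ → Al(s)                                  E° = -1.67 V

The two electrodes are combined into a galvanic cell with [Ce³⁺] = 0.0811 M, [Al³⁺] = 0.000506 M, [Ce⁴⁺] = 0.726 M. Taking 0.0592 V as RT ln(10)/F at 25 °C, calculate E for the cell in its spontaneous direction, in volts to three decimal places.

+3.391 V

Ce⁴⁺/Ce³⁺ is the cathode (higher E°), Al³⁺/Al the anode: E°cell = +1.60 − (-1.67) = +3.27 V, n = 3.
Overall: 3 Ce⁴⁺(aq) + Al(s) → 3 Ce³⁺(aq) + Al³⁺(aq)
Q = [Ce³⁺]^3·[Al³⁺] / ([Ce⁴⁺]^3); log Q = -6.152.
E = E° − (0.0592/n) log Q = +3.27 − (0.0592/3)(-6.152) = +3.391 V.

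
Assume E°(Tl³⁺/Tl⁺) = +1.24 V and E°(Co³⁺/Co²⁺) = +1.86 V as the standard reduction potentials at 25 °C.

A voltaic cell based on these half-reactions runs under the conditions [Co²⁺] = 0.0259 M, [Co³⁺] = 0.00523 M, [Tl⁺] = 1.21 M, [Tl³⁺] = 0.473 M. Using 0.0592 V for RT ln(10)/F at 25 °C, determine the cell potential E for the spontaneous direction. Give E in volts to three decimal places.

+0.591 V

Co³⁺/Co²⁺ is the cathode (higher E°), Tl³⁺/Tl⁺ the anode: E°cell = +1.86 − (+1.24) = +0.62 V, n = 2.
Overall: 2 Co³⁺(aq) + Tl⁺(aq) → 2 Co²⁺(aq) + Tl³⁺(aq)
Q = [Co²⁺]^2·[Tl³⁺] / ([Co³⁺]^2·[Tl⁺]); log Q = 0.982.
E = E° − (0.0592/n) log Q = +0.62 − (0.0592/2)(0.982) = +0.591 V.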